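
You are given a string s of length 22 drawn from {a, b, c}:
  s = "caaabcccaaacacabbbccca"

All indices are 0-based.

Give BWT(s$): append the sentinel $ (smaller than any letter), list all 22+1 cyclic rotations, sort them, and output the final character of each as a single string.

rank  rotation                 last
    0  $caaabcccaaacacabbbccca  a
    1  a$caaabcccaaacacabbbccc  c
    2  aaabcccaaacacabbbccca$c  c
    3  aaacacabbbccca$caaabccc  c
    4  aabcccaaacacabbbccca$ca  a
    5  aacacabbbccca$caaabccca  a
    6  abbbccca$caaabcccaaacac  c
    7  abcccaaacacabbbccca$caa  a
    8  acabbbccca$caaabcccaaac  c
    9  acacabbbccca$caaabcccaa  a
   10  bbbccca$caaabcccaaacaca  a
   11  bbccca$caaabcccaaacacab  b
   12  bccca$caaabcccaaacacabb  b
   13  bcccaaacacabbbccca$caaa  a
   14  ca$caaabcccaaacacabbbcc  c
   15  caaabcccaaacacabbbccca$  $
   16  caaacacabbbccca$caaabcc  c
   17  cabbbccca$caaabcccaaaca  a
   18  cacabbbccca$caaabcccaaa  a
   19  cca$caaabcccaaacacabbbc  c
   20  ccaaacacabbbccca$caaabc  c
   21  ccca$caaabcccaaacacabbb  b
   22  cccaaacacabbbccca$caaab  b

acccaacacaabbac$caaccbb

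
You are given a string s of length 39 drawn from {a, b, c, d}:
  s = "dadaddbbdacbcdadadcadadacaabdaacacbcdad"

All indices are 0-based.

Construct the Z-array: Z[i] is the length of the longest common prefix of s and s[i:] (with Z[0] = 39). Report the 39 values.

[39, 0, 3, 0, 1, 1, 0, 0, 2, 0, 0, 0, 0, 5, 0, 3, 0, 1, 0, 0, 4, 0, 2, 0, 0, 0, 0, 0, 2, 0, 0, 0, 0, 0, 0, 0, 3, 0, 1]

Z[0]=39
i=1: i≥r, start 0; Z[1]=0
i=2: i≥r, start 0; Z[2]=3 extend→box=[2,5)
i=3: min(r-i=2, Z[1]=0)=0; Z[3]=0
i=4: min(r-i=1, Z[2]=3)=1; Z[4]=1
i=5: i≥r, start 0; Z[5]=1 extend→box=[5,6)
i=6: i≥r, start 0; Z[6]=0
i=7: i≥r, start 0; Z[7]=0
i=8: i≥r, start 0; Z[8]=2 extend→box=[8,10)
i=9: min(r-i=1, Z[1]=0)=0; Z[9]=0
i=10: i≥r, start 0; Z[10]=0
i=11: i≥r, start 0; Z[11]=0
i=12: i≥r, start 0; Z[12]=0
i=13: i≥r, start 0; Z[13]=5 extend→box=[13,18)
i=14: min(r-i=4, Z[1]=0)=0; Z[14]=0
i=15: min(r-i=3, Z[2]=3)=3; Z[15]=3
i=16: min(r-i=2, Z[3]=0)=0; Z[16]=0
i=17: min(r-i=1, Z[4]=1)=1; Z[17]=1
i=18: i≥r, start 0; Z[18]=0
i=19: i≥r, start 0; Z[19]=0
i=20: i≥r, start 0; Z[20]=4 extend→box=[20,24)
i=21: min(r-i=3, Z[1]=0)=0; Z[21]=0
i=22: min(r-i=2, Z[2]=3)=2; Z[22]=2
i=23: min(r-i=1, Z[3]=0)=0; Z[23]=0
i=24: i≥r, start 0; Z[24]=0
i=25: i≥r, start 0; Z[25]=0
i=26: i≥r, start 0; Z[26]=0
i=27: i≥r, start 0; Z[27]=0
i=28: i≥r, start 0; Z[28]=2 extend→box=[28,30)
i=29: min(r-i=1, Z[1]=0)=0; Z[29]=0
i=30: i≥r, start 0; Z[30]=0
i=31: i≥r, start 0; Z[31]=0
i=32: i≥r, start 0; Z[32]=0
i=33: i≥r, start 0; Z[33]=0
i=34: i≥r, start 0; Z[34]=0
i=35: i≥r, start 0; Z[35]=0
i=36: i≥r, start 0; Z[36]=3 extend→box=[36,39)
i=37: min(r-i=2, Z[1]=0)=0; Z[37]=0
i=38: min(r-i=1, Z[2]=3)=1; Z[38]=1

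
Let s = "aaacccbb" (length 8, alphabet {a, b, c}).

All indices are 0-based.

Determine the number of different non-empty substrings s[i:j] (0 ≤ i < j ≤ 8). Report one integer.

rank | idx | suffix
   0 |   0 | aaacccbb
   1 |   1 | aacccbb
   2 |   2 | acccbb
   3 |   7 | b
   4 |   6 | bb
   5 |   5 | cbb
   6 |   4 | ccbb
   7 |   3 | cccbb

SA = [0, 1, 2, 7, 6, 5, 4, 3]
[i] adj suffixes → lcp
  [1] 0/1 → 2 ('aa')
  [2] 1/2 → 1 ('a')
  [3] 2/7 → 0 ('')
  [4] 7/6 → 1 ('b')
  [5] 6/5 → 0 ('')
  [6] 5/4 → 1 ('c')
  [7] 4/3 → 2 ('cc')

n(n+1)/2 = 8·9/2 = 36
Σ LCP = 0 + 2 + 1 + 0 + 1 + 0 + 1 + 2 = 7
distinct = 36 − 7 = 29

29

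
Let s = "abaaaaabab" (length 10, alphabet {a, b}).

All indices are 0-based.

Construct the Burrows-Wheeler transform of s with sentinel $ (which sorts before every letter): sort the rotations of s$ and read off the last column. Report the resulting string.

rank  rotation     last
    0  $abaaaaabab  b
    1  aaaaabab$ab  b
    2  aaaabab$aba  a
    3  aaabab$abaa  a
    4  aabab$abaaa  a
    5  ab$abaaaaab  b
    6  abaaaaabab$  $
    7  abab$abaaaa  a
    8  b$abaaaaaba  a
    9  baaaaabab$a  a
   10  bab$abaaaaa  a

bbaaab$aaaa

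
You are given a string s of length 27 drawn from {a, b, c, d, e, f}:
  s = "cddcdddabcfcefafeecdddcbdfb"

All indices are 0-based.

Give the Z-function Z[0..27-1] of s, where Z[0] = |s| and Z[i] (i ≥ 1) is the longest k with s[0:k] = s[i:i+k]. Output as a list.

Z[0]=27
i=1: i≥r, start 0; Z[1]=0
i=2: i≥r, start 0; Z[2]=0
i=3: i≥r, start 0; Z[3]=3 extend→box=[3,6)
i=4: min(r-i=2, Z[1]=0)=0; Z[4]=0
i=5: min(r-i=1, Z[2]=0)=0; Z[5]=0
i=6: i≥r, start 0; Z[6]=0
i=7: i≥r, start 0; Z[7]=0
i=8: i≥r, start 0; Z[8]=0
i=9: i≥r, start 0; Z[9]=1 extend→box=[9,10)
i=10: i≥r, start 0; Z[10]=0
i=11: i≥r, start 0; Z[11]=1 extend→box=[11,12)
i=12: i≥r, start 0; Z[12]=0
i=13: i≥r, start 0; Z[13]=0
i=14: i≥r, start 0; Z[14]=0
i=15: i≥r, start 0; Z[15]=0
i=16: i≥r, start 0; Z[16]=0
i=17: i≥r, start 0; Z[17]=0
i=18: i≥r, start 0; Z[18]=3 extend→box=[18,21)
i=19: min(r-i=2, Z[1]=0)=0; Z[19]=0
i=20: min(r-i=1, Z[2]=0)=0; Z[20]=0
i=21: i≥r, start 0; Z[21]=0
i=22: i≥r, start 0; Z[22]=1 extend→box=[22,23)
i=23: i≥r, start 0; Z[23]=0
i=24: i≥r, start 0; Z[24]=0
i=25: i≥r, start 0; Z[25]=0
i=26: i≥r, start 0; Z[26]=0

[27, 0, 0, 3, 0, 0, 0, 0, 0, 1, 0, 1, 0, 0, 0, 0, 0, 0, 3, 0, 0, 0, 1, 0, 0, 0, 0]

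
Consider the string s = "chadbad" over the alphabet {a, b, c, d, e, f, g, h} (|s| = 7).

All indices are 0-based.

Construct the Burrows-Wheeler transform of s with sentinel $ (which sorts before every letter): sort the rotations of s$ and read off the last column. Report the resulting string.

rank  rotation  last
    0  $chadbad  d
    1  ad$chadb  b
    2  adbad$ch  h
    3  bad$chad  d
    4  chadbad$  $
    5  d$chadba  a
    6  dbad$cha  a
    7  hadbad$c  c

dbhd$aac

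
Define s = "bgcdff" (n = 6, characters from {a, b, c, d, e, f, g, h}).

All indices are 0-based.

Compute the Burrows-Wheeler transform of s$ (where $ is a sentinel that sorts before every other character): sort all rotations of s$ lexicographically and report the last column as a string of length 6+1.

rank  rotation last
    0  $bgcdff  f
    1  bgcdff$  $
    2  cdff$bg  g
    3  dff$bgc  c
    4  f$bgcdf  f
    5  ff$bgcd  d
    6  gcdff$b  b

f$gcfdb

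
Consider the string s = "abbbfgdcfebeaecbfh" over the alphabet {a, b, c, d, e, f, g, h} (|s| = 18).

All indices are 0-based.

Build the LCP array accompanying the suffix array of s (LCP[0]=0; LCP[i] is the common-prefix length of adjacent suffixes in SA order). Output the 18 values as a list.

rank→(start, suffix):
  0 → (0, 'abbbfgdcfebeaecbfh')
  1 → (12, 'aecbfh')
  2 → (1, 'bbbfgdcfebeaecbfh')
  3 → (2, 'bbfgdcfebeaecbfh')
  4 → (10, 'beaecbfh')
  5 → (3, 'bfgdcfebeaecbfh')
  6 → (15, 'bfh')
  7 → (14, 'cbfh')
  8 → (7, 'cfebeaecbfh')
  9 → (6, 'dcfebeaecbfh')
  10 → (11, 'eaecbfh')
  11 → (9, 'ebeaecbfh')
  12 → (13, 'ecbfh')
  13 → (8, 'febeaecbfh')
  14 → (4, 'fgdcfebeaecbfh')
  15 → (16, 'fh')
  16 → (5, 'gdcfebeaecbfh')
  17 → (17, 'h')

SA = [0, 12, 1, 2, 10, 3, 15, 14, 7, 6, 11, 9, 13, 8, 4, 16, 5, 17]
[i] adj suffixes → lcp
  [1] 0/12 → 1 ('a')
  [2] 12/1 → 0 ('')
  [3] 1/2 → 2 ('bb')
  [4] 2/10 → 1 ('b')
  [5] 10/3 → 1 ('b')
  [6] 3/15 → 2 ('bf')
  [7] 15/14 → 0 ('')
  [8] 14/7 → 1 ('c')
  [9] 7/6 → 0 ('')
  [10] 6/11 → 0 ('')
  [11] 11/9 → 1 ('e')
  [12] 9/13 → 1 ('e')
  [13] 13/8 → 0 ('')
  [14] 8/4 → 1 ('f')
  [15] 4/16 → 1 ('f')
  [16] 16/5 → 0 ('')
  [17] 5/17 → 0 ('')

[0, 1, 0, 2, 1, 1, 2, 0, 1, 0, 0, 1, 1, 0, 1, 1, 0, 0]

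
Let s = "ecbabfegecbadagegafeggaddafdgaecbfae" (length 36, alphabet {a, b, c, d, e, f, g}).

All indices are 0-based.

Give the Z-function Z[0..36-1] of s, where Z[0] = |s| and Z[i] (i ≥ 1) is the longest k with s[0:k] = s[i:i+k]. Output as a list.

Z[0]=36
i=1: fresh scan; Z[1]=0
i=2: fresh scan; Z[2]=0
i=3: fresh scan; Z[3]=0
i=4: fresh scan; Z[4]=0
i=5: fresh scan; Z[5]=0
i=6: fresh scan; Z[6]=1 scan→box=[6,7)
i=7: fresh scan; Z[7]=0
i=8: fresh scan; Z[8]=4 scan→box=[8,12)
i=9: min(r-i=3, Z[1]=0)=0; Z[9]=0
i=10: min(r-i=2, Z[2]=0)=0; Z[10]=0
i=11: min(r-i=1, Z[3]=0)=0; Z[11]=0
i=12: fresh scan; Z[12]=0
i=13: fresh scan; Z[13]=0
i=14: fresh scan; Z[14]=0
i=15: fresh scan; Z[15]=1 scan→box=[15,16)
i=16: fresh scan; Z[16]=0
i=17: fresh scan; Z[17]=0
i=18: fresh scan; Z[18]=0
i=19: fresh scan; Z[19]=1 scan→box=[19,20)
i=20: fresh scan; Z[20]=0
i=21: fresh scan; Z[21]=0
i=22: fresh scan; Z[22]=0
i=23: fresh scan; Z[23]=0
i=24: fresh scan; Z[24]=0
i=25: fresh scan; Z[25]=0
i=26: fresh scan; Z[26]=0
i=27: fresh scan; Z[27]=0
i=28: fresh scan; Z[28]=0
i=29: fresh scan; Z[29]=0
i=30: fresh scan; Z[30]=3 scan→box=[30,33)
i=31: min(r-i=2, Z[1]=0)=0; Z[31]=0
i=32: min(r-i=1, Z[2]=0)=0; Z[32]=0
i=33: fresh scan; Z[33]=0
i=34: fresh scan; Z[34]=0
i=35: fresh scan; Z[35]=1 scan→box=[35,36)

[36, 0, 0, 0, 0, 0, 1, 0, 4, 0, 0, 0, 0, 0, 0, 1, 0, 0, 0, 1, 0, 0, 0, 0, 0, 0, 0, 0, 0, 0, 3, 0, 0, 0, 0, 1]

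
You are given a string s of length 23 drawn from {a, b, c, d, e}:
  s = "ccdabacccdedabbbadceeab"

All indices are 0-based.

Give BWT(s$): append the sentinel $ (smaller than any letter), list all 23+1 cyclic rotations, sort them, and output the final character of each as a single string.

beddbbaabbaa$cccdceacedc

rank  rotation                  last
    0  $ccdabacccdedabbbadceeab  b
    1  ab$ccdabacccdedabbbadcee  e
    2  abacccdedabbbadceeab$ccd  d
    3  abbbadceeab$ccdabacccded  d
    4  acccdedabbbadceeab$ccdab  b
    5  adceeab$ccdabacccdedabbb  b
    6  b$ccdabacccdedabbbadceea  a
    7  bacccdedabbbadceeab$ccda  a
    8  badceeab$ccdabacccdedabb  b
    9  bbadceeab$ccdabacccdedab  b
   10  bbbadceeab$ccdabacccdeda  a
   11  cccdedabbbadceeab$ccdaba  a
   12  ccdabacccdedabbbadceeab$  $
   13  ccdedabbbadceeab$ccdabac  c
   14  cdabacccdedabbbadceeab$c  c
   15  cdedabbbadceeab$ccdabacc  c
   16  ceeab$ccdabacccdedabbbad  d
   17  dabacccdedabbbadceeab$cc  c
   18  dabbbadceeab$ccdabacccde  e
   19  dceeab$ccdabacccdedabbba  a
   20  dedabbbadceeab$ccdabaccc  c
   21  eab$ccdabacccdedabbbadce  e
   22  edabbbadceeab$ccdabacccd  d
   23  eeab$ccdabacccdedabbbadc  c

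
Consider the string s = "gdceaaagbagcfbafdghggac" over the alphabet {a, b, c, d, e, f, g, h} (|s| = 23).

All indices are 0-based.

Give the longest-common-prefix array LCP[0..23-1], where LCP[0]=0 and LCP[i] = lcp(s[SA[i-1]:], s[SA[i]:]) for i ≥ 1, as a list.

[0, 2, 1, 1, 1, 2, 0, 2, 0, 1, 1, 0, 1, 0, 0, 1, 0, 1, 1, 1, 1, 1, 0]

rank | idx | suffix
   0 |   4 | aaagbagcfbafdghggac
   1 |   5 | aagbagcfbafdghggac
   2 |  21 | ac
   3 |  14 | afdghggac
   4 |   6 | agbagcfbafdghggac
   5 |   9 | agcfbafdghggac
   6 |  13 | bafdghggac
   7 |   8 | bagcfbafdghggac
   8 |  22 | c
   9 |   2 | ceaaagbagcfbafdghggac
  10 |  11 | cfbafdghggac
  11 |   1 | dceaaagbagcfbafdghggac
  12 |  16 | dghggac
  13 |   3 | eaaagbagcfbafdghggac
  14 |  12 | fbafdghggac
  15 |  15 | fdghggac
  16 |  20 | gac
  17 |   7 | gbagcfbafdghggac
  18 |  10 | gcfbafdghggac
  19 |   0 | gdceaaagbagcfbafdghggac
  20 |  19 | ggac
  21 |  17 | ghggac
  22 |  18 | hggac

SA = [4, 5, 21, 14, 6, 9, 13, 8, 22, 2, 11, 1, 16, 3, 12, 15, 20, 7, 10, 0, 19, 17, 18]
rank  pair      lcp
   1  s[4:],s[5:]  2  'aa'
   2  s[5:],s[21:]  1  'a'
   3  s[21:],s[14:]  1  'a'
   4  s[14:],s[6:]  1  'a'
   5  s[6:],s[9:]  2  'ag'
   6  s[9:],s[13:]  0  ''
   7  s[13:],s[8:]  2  'ba'
   8  s[8:],s[22:]  0  ''
   9  s[22:],s[2:]  1  'c'
  10  s[2:],s[11:]  1  'c'
  11  s[11:],s[1:]  0  ''
  12  s[1:],s[16:]  1  'd'
  13  s[16:],s[3:]  0  ''
  14  s[3:],s[12:]  0  ''
  15  s[12:],s[15:]  1  'f'
  16  s[15:],s[20:]  0  ''
  17  s[20:],s[7:]  1  'g'
  18  s[7:],s[10:]  1  'g'
  19  s[10:],s[0:]  1  'g'
  20  s[0:],s[19:]  1  'g'
  21  s[19:],s[17:]  1  'g'
  22  s[17:],s[18:]  0  ''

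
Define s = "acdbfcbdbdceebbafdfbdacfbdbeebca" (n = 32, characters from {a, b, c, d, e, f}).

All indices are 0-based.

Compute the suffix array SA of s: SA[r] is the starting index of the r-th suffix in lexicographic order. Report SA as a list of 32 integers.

rank | idx | suffix
   0 |  31 | a
   1 |   0 | acdbfcbdbdceebbafdfbdacfbdbeebca
   2 |  21 | acfbdbeebca
   3 |  15 | afdfbdacfbdbeebca
   4 |  14 | bafdfbdacfbdbeebca
   5 |  13 | bbafdfbdacfbdbeebca
   6 |  29 | bca
   7 |  19 | bdacfbdbeebca
   8 |   6 | bdbdceebbafdfbdacfbdbeebca
   9 |  24 | bdbeebca
  10 |   8 | bdceebbafdfbdacfbdbeebca
  11 |  26 | beebca
  12 |   3 | bfcbdbdceebbafdfbdacfbdbeebca
  13 |  30 | ca
  14 |   5 | cbdbdceebbafdfbdacfbdbeebca
  15 |   1 | cdbfcbdbdceebbafdfbdacfbdbeebca
  16 |  10 | ceebbafdfbdacfbdbeebca
  17 |  22 | cfbdbeebca
  18 |  20 | dacfbdbeebca
  19 |   7 | dbdceebbafdfbdacfbdbeebca
  20 |  25 | dbeebca
  21 |   2 | dbfcbdbdceebbafdfbdacfbdbeebca
  22 |   9 | dceebbafdfbdacfbdbeebca
  23 |  17 | dfbdacfbdbeebca
  24 |  12 | ebbafdfbdacfbdbeebca
  25 |  28 | ebca
  26 |  11 | eebbafdfbdacfbdbeebca
  27 |  27 | eebca
  28 |  18 | fbdacfbdbeebca
  29 |  23 | fbdbeebca
  30 |   4 | fcbdbdceebbafdfbdacfbdbeebca
  31 |  16 | fdfbdacfbdbeebca

[31, 0, 21, 15, 14, 13, 29, 19, 6, 24, 8, 26, 3, 30, 5, 1, 10, 22, 20, 7, 25, 2, 9, 17, 12, 28, 11, 27, 18, 23, 4, 16]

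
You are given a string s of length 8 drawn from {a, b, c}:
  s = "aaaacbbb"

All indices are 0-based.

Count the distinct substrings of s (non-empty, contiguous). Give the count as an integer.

27

sorted suffixes:
  #0 SA[0]=0  'aaaacbbb'
  #1 SA[1]=1  'aaacbbb'
  #2 SA[2]=2  'aacbbb'
  #3 SA[3]=3  'acbbb'
  #4 SA[4]=7  'b'
  #5 SA[5]=6  'bb'
  #6 SA[6]=5  'bbb'
  #7 SA[7]=4  'cbbb'

SA = [0, 1, 2, 3, 7, 6, 5, 4]
i: (SA[i-1],SA[i]) lcp shared
  1: (0,1) 3 'aaa'
  2: (1,2) 2 'aa'
  3: (2,3) 1 'a'
  4: (3,7) 0 ''
  5: (7,6) 1 'b'
  6: (6,5) 2 'bb'
  7: (5,4) 0 ''

n(n+1)/2 = 8·9/2 = 36
Σ LCP = 0 + 3 + 2 + 1 + 0 + 1 + 2 + 0 = 9
distinct = 36 − 9 = 27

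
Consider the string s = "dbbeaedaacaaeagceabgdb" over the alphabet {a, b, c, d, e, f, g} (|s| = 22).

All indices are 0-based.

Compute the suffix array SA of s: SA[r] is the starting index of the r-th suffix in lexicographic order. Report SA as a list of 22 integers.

rank→(start, suffix):
  0 → (7, 'aacaaeagceabgdb')
  1 → (10, 'aaeagceabgdb')
  2 → (17, 'abgdb')
  3 → (8, 'acaaeagceabgdb')
  4 → (11, 'aeagceabgdb')
  5 → (4, 'aedaacaaeagceabgdb')
  6 → (13, 'agceabgdb')
  7 → (21, 'b')
  8 → (1, 'bbeaedaacaaeagceabgdb')
  9 → (2, 'beaedaacaaeagceabgdb')
  10 → (18, 'bgdb')
  11 → (9, 'caaeagceabgdb')
  12 → (15, 'ceabgdb')
  13 → (6, 'daacaaeagceabgdb')
  14 → (20, 'db')
  15 → (0, 'dbbeaedaacaaeagceabgdb')
  16 → (16, 'eabgdb')
  17 → (3, 'eaedaacaaeagceabgdb')
  18 → (12, 'eagceabgdb')
  19 → (5, 'edaacaaeagceabgdb')
  20 → (14, 'gceabgdb')
  21 → (19, 'gdb')

[7, 10, 17, 8, 11, 4, 13, 21, 1, 2, 18, 9, 15, 6, 20, 0, 16, 3, 12, 5, 14, 19]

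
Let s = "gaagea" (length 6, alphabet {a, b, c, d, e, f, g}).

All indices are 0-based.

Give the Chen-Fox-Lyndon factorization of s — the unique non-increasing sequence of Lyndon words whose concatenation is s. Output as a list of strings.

["g", "aage", "a"]

emit factor 1: 'g' (i=0, period=1)
emit factor 2: 'aage' (i=1, period=4)
emit factor 3: 'a' (i=5, period=1)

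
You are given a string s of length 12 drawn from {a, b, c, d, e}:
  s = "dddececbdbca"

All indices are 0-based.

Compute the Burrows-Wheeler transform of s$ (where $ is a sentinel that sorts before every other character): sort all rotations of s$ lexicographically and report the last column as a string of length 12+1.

acdcbeeb$ddcd

rank  rotation       last
    0  $dddececbdbca  a
    1  a$dddececbdbc  c
    2  bca$dddececbd  d
    3  bdbca$dddecec  c
    4  ca$dddececbdb  b
    5  cbdbca$dddece  e
    6  cecbdbca$ddde  e
    7  dbca$dddececb  b
    8  dddececbdbca$  $
    9  ddececbdbca$d  d
   10  dececbdbca$dd  d
   11  ecbdbca$dddec  c
   12  ececbdbca$ddd  d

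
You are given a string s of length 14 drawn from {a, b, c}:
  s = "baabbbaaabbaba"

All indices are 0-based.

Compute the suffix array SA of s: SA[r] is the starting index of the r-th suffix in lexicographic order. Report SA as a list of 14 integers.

sorted suffixes:
  #0 SA[0]=13  'a'
  #1 SA[1]=6  'aaabbaba'
  #2 SA[2]=7  'aabbaba'
  #3 SA[3]=1  'aabbbaaabbaba'
  #4 SA[4]=11  'aba'
  #5 SA[5]=8  'abbaba'
  #6 SA[6]=2  'abbbaaabbaba'
  #7 SA[7]=12  'ba'
  #8 SA[8]=5  'baaabbaba'
  #9 SA[9]=0  'baabbbaaabbaba'
  #10 SA[10]=10  'baba'
  #11 SA[11]=4  'bbaaabbaba'
  #12 SA[12]=9  'bbaba'
  #13 SA[13]=3  'bbbaaabbaba'

[13, 6, 7, 1, 11, 8, 2, 12, 5, 0, 10, 4, 9, 3]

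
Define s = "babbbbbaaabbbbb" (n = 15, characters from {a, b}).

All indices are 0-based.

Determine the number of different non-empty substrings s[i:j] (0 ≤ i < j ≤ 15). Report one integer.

rank | idx | suffix
   0 |   7 | aaabbbbb
   1 |   8 | aabbbbb
   2 |   9 | abbbbb
   3 |   1 | abbbbbaaabbbbb
   4 |  14 | b
   5 |   6 | baaabbbbb
   6 |   0 | babbbbbaaabbbbb
   7 |  13 | bb
   8 |   5 | bbaaabbbbb
   9 |  12 | bbb
  10 |   4 | bbbaaabbbbb
  11 |  11 | bbbb
  12 |   3 | bbbbaaabbbbb
  13 |  10 | bbbbb
  14 |   2 | bbbbbaaabbbbb

SA = [7, 8, 9, 1, 14, 6, 0, 13, 5, 12, 4, 11, 3, 10, 2]
rank  pair      lcp
   1  s[7:],s[8:]  2  'aa'
   2  s[8:],s[9:]  1  'a'
   3  s[9:],s[1:]  6  'abbbbb'
   4  s[1:],s[14:]  0  ''
   5  s[14:],s[6:]  1  'b'
   6  s[6:],s[0:]  2  'ba'
   7  s[0:],s[13:]  1  'b'
   8  s[13:],s[5:]  2  'bb'
   9  s[5:],s[12:]  2  'bb'
  10  s[12:],s[4:]  3  'bbb'
  11  s[4:],s[11:]  3  'bbb'
  12  s[11:],s[3:]  4  'bbbb'
  13  s[3:],s[10:]  4  'bbbb'
  14  s[10:],s[2:]  5  'bbbbb'

n(n+1)/2 = 15·16/2 = 120
Σ LCP = 0 + 2 + 1 + 6 + 0 + 1 + 2 + 1 + 2 + 2 + 3 + 3 + 4 + 4 + 5 = 36
distinct = 120 − 36 = 84

84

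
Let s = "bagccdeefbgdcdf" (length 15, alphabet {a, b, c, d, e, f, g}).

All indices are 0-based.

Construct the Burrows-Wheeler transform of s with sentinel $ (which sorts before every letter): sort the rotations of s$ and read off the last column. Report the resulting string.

fb$fgcdgccdedeab

rank  rotation          last
    0  $bagccdeefbgdcdf  f
    1  agccdeefbgdcdf$b  b
    2  bagccdeefbgdcdf$  $
    3  bgdcdf$bagccdeef  f
    4  ccdeefbgdcdf$bag  g
    5  cdeefbgdcdf$bagc  c
    6  cdf$bagccdeefbgd  d
    7  dcdf$bagccdeefbg  g
    8  deefbgdcdf$bagcc  c
    9  df$bagccdeefbgdc  c
   10  eefbgdcdf$bagccd  d
   11  efbgdcdf$bagccde  e
   12  f$bagccdeefbgdcd  d
   13  fbgdcdf$bagccdee  e
   14  gccdeefbgdcdf$ba  a
   15  gdcdf$bagccdeefb  b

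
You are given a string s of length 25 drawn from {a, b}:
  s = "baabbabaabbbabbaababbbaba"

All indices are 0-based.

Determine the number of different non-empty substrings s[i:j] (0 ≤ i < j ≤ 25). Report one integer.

rank→(start, suffix):
  0 → (24, 'a')
  1 → (15, 'aababbbaba')
  2 → (1, 'aabbabaabbbabbaababbbaba')
  3 → (7, 'aabbbabbaababbbaba')
  4 → (22, 'aba')
  5 → (5, 'abaabbbabbaababbbaba')
  6 → (16, 'ababbbaba')
  7 → (12, 'abbaababbbaba')
  8 → (2, 'abbabaabbbabbaababbbaba')
  9 → (18, 'abbbaba')
  10 → (8, 'abbbabbaababbbaba')
  11 → (23, 'ba')
  12 → (14, 'baababbbaba')
  13 → (0, 'baabbabaabbbabbaababbbaba')
  14 → (6, 'baabbbabbaababbbaba')
  15 → (21, 'baba')
  16 → (4, 'babaabbbabbaababbbaba')
  17 → (11, 'babbaababbbaba')
  18 → (17, 'babbbaba')
  19 → (13, 'bbaababbbaba')
  20 → (20, 'bbaba')
  21 → (3, 'bbabaabbbabbaababbbaba')
  22 → (10, 'bbabbaababbbaba')
  23 → (19, 'bbbaba')
  24 → (9, 'bbbabbaababbbaba')

SA = [24, 15, 1, 7, 22, 5, 16, 12, 2, 18, 8, 23, 14, 0, 6, 21, 4, 11, 17, 13, 20, 3, 10, 19, 9]
[i] adj suffixes → lcp
  [1] 24/15 → 1 ('a')
  [2] 15/1 → 3 ('aab')
  [3] 1/7 → 4 ('aabb')
  [4] 7/22 → 1 ('a')
  [5] 22/5 → 3 ('aba')
  [6] 5/16 → 3 ('aba')
  [7] 16/12 → 2 ('ab')
  [8] 12/2 → 4 ('abba')
  [9] 2/18 → 3 ('abb')
  [10] 18/8 → 6 ('abbbab')
  [11] 8/23 → 0 ('')
  [12] 23/14 → 2 ('ba')
  [13] 14/0 → 4 ('baab')
  [14] 0/6 → 5 ('baabb')
  [15] 6/21 → 2 ('ba')
  [16] 21/4 → 4 ('baba')
  [17] 4/11 → 3 ('bab')
  [18] 11/17 → 4 ('babb')
  [19] 17/13 → 1 ('b')
  [20] 13/20 → 3 ('bba')
  [21] 20/3 → 5 ('bbaba')
  [22] 3/10 → 4 ('bbab')
  [23] 10/19 → 2 ('bb')
  [24] 19/9 → 5 ('bbbab')

n(n+1)/2 = 25·26/2 = 325
Σ LCP = 0 + 1 + 3 + 4 + 1 + 3 + 3 + 2 + 4 + 3 + 6 + 0 + 2 + 4 + 5 + 2 + 4 + 3 + 4 + 1 + 3 + 5 + 4 + 2 + 5 = 74
distinct = 325 − 74 = 251

251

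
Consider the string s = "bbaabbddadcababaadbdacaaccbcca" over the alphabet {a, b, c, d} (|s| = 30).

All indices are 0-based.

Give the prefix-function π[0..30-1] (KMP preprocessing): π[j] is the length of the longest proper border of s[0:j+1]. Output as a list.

[0, 1, 0, 0, 1, 2, 0, 0, 0, 0, 0, 0, 1, 0, 1, 0, 0, 0, 1, 0, 0, 0, 0, 0, 0, 0, 1, 0, 0, 0]

π[0] = 0
j=1 s[j]='b': π[1]=1 (border 'b')
j=2 s[j]='a': k: 1→0; π[2]=0 (border '')
j=3 s[j]='a': π[3]=0 (border '')
j=4 s[j]='b': π[4]=1 (border 'b')
j=5 s[j]='b': π[5]=2 (border 'bb')
j=6 s[j]='d': k: 2→1→0; π[6]=0 (border '')
j=7 s[j]='d': π[7]=0 (border '')
j=8 s[j]='a': π[8]=0 (border '')
j=9 s[j]='d': π[9]=0 (border '')
j=10 s[j]='c': π[10]=0 (border '')
j=11 s[j]='a': π[11]=0 (border '')
j=12 s[j]='b': π[12]=1 (border 'b')
j=13 s[j]='a': k: 1→0; π[13]=0 (border '')
j=14 s[j]='b': π[14]=1 (border 'b')
j=15 s[j]='a': k: 1→0; π[15]=0 (border '')
j=16 s[j]='a': π[16]=0 (border '')
j=17 s[j]='d': π[17]=0 (border '')
j=18 s[j]='b': π[18]=1 (border 'b')
j=19 s[j]='d': k: 1→0; π[19]=0 (border '')
j=20 s[j]='a': π[20]=0 (border '')
j=21 s[j]='c': π[21]=0 (border '')
j=22 s[j]='a': π[22]=0 (border '')
j=23 s[j]='a': π[23]=0 (border '')
j=24 s[j]='c': π[24]=0 (border '')
j=25 s[j]='c': π[25]=0 (border '')
j=26 s[j]='b': π[26]=1 (border 'b')
j=27 s[j]='c': k: 1→0; π[27]=0 (border '')
j=28 s[j]='c': π[28]=0 (border '')
j=29 s[j]='a': π[29]=0 (border '')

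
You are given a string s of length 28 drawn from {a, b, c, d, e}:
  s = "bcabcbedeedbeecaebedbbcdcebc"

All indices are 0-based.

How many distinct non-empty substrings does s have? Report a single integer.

370

rank | idx | suffix
   0 |   2 | abcbedeedbeecaebedbbcdcebc
   1 |  15 | aebedbbcdcebc
   2 |  20 | bbcdcebc
   3 |  26 | bc
   4 |   0 | bcabcbedeedbeecaebedbbcdcebc
   5 |   3 | bcbedeedbeecaebedbbcdcebc
   6 |  21 | bcdcebc
   7 |  17 | bedbbcdcebc
   8 |   5 | bedeedbeecaebedbbcdcebc
   9 |  11 | beecaebedbbcdcebc
  10 |  27 | c
  11 |   1 | cabcbedeedbeecaebedbbcdcebc
  12 |  14 | caebedbbcdcebc
  13 |   4 | cbedeedbeecaebedbbcdcebc
  14 |  22 | cdcebc
  15 |  24 | cebc
  16 |  19 | dbbcdcebc
  17 |  10 | dbeecaebedbbcdcebc
  18 |  23 | dcebc
  19 |   7 | deedbeecaebedbbcdcebc
  20 |  25 | ebc
  21 |  16 | ebedbbcdcebc
  22 |  13 | ecaebedbbcdcebc
  23 |  18 | edbbcdcebc
  24 |   9 | edbeecaebedbbcdcebc
  25 |   6 | edeedbeecaebedbbcdcebc
  26 |  12 | eecaebedbbcdcebc
  27 |   8 | eedbeecaebedbbcdcebc

SA = [2, 15, 20, 26, 0, 3, 21, 17, 5, 11, 27, 1, 14, 4, 22, 24, 19, 10, 23, 7, 25, 16, 13, 18, 9, 6, 12, 8]
[i] adj suffixes → lcp
  [1] 2/15 → 1 ('a')
  [2] 15/20 → 0 ('')
  [3] 20/26 → 1 ('b')
  [4] 26/0 → 2 ('bc')
  [5] 0/3 → 2 ('bc')
  [6] 3/21 → 2 ('bc')
  [7] 21/17 → 1 ('b')
  [8] 17/5 → 3 ('bed')
  [9] 5/11 → 2 ('be')
  [10] 11/27 → 0 ('')
  [11] 27/1 → 1 ('c')
  [12] 1/14 → 2 ('ca')
  [13] 14/4 → 1 ('c')
  [14] 4/22 → 1 ('c')
  [15] 22/24 → 1 ('c')
  [16] 24/19 → 0 ('')
  [17] 19/10 → 2 ('db')
  [18] 10/23 → 1 ('d')
  [19] 23/7 → 1 ('d')
  [20] 7/25 → 0 ('')
  [21] 25/16 → 2 ('eb')
  [22] 16/13 → 1 ('e')
  [23] 13/18 → 1 ('e')
  [24] 18/9 → 3 ('edb')
  [25] 9/6 → 2 ('ed')
  [26] 6/12 → 1 ('e')
  [27] 12/8 → 2 ('ee')

n(n+1)/2 = 28·29/2 = 406
Σ LCP = 0 + 1 + 0 + 1 + 2 + 2 + 2 + 1 + 3 + 2 + 0 + 1 + 2 + 1 + 1 + 1 + 0 + 2 + 1 + 1 + 0 + 2 + 1 + 1 + 3 + 2 + 1 + 2 = 36
distinct = 406 − 36 = 370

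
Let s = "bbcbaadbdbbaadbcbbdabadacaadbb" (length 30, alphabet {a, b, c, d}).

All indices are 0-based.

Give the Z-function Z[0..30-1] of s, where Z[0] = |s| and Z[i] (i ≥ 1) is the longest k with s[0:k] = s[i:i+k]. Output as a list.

[30, 1, 0, 1, 0, 0, 0, 1, 0, 2, 1, 0, 0, 0, 1, 0, 2, 1, 0, 0, 1, 0, 0, 0, 0, 0, 0, 0, 2, 1]

Z[0]=30
i=1: fresh scan; Z[1]=1 grow→box=[1,2)
i=2: fresh scan; Z[2]=0
i=3: fresh scan; Z[3]=1 grow→box=[3,4)
i=4: fresh scan; Z[4]=0
i=5: fresh scan; Z[5]=0
i=6: fresh scan; Z[6]=0
i=7: fresh scan; Z[7]=1 grow→box=[7,8)
i=8: fresh scan; Z[8]=0
i=9: fresh scan; Z[9]=2 grow→box=[9,11)
i=10: min(r-i=1, Z[1]=1)=1; Z[10]=1
i=11: fresh scan; Z[11]=0
i=12: fresh scan; Z[12]=0
i=13: fresh scan; Z[13]=0
i=14: fresh scan; Z[14]=1 grow→box=[14,15)
i=15: fresh scan; Z[15]=0
i=16: fresh scan; Z[16]=2 grow→box=[16,18)
i=17: min(r-i=1, Z[1]=1)=1; Z[17]=1
i=18: fresh scan; Z[18]=0
i=19: fresh scan; Z[19]=0
i=20: fresh scan; Z[20]=1 grow→box=[20,21)
i=21: fresh scan; Z[21]=0
i=22: fresh scan; Z[22]=0
i=23: fresh scan; Z[23]=0
i=24: fresh scan; Z[24]=0
i=25: fresh scan; Z[25]=0
i=26: fresh scan; Z[26]=0
i=27: fresh scan; Z[27]=0
i=28: fresh scan; Z[28]=2 grow→box=[28,30)
i=29: min(r-i=1, Z[1]=1)=1; Z[29]=1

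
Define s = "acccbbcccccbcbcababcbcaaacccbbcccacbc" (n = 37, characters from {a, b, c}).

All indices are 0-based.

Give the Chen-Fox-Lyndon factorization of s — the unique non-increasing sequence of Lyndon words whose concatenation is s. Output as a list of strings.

emit factor 1: 'acccbbcccccbcbc' (i=0, period=15)
emit factor 2: 'ababcbc' (i=15, period=7)
emit factor 3: 'aaacccbbcccacbc' (i=22, period=15)

["acccbbcccccbcbc", "ababcbc", "aaacccbbcccacbc"]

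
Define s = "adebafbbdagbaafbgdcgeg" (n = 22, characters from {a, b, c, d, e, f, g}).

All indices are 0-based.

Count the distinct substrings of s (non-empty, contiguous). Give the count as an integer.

234

rank | idx | suffix
   0 |  12 | aafbgdcgeg
   1 |   0 | adebafbbdagbaafbgdcgeg
   2 |   4 | afbbdagbaafbgdcgeg
   3 |  13 | afbgdcgeg
   4 |   9 | agbaafbgdcgeg
   5 |  11 | baafbgdcgeg
   6 |   3 | bafbbdagbaafbgdcgeg
   7 |   6 | bbdagbaafbgdcgeg
   8 |   7 | bdagbaafbgdcgeg
   9 |  15 | bgdcgeg
  10 |  18 | cgeg
  11 |   8 | dagbaafbgdcgeg
  12 |  17 | dcgeg
  13 |   1 | debafbbdagbaafbgdcgeg
  14 |   2 | ebafbbdagbaafbgdcgeg
  15 |  20 | eg
  16 |   5 | fbbdagbaafbgdcgeg
  17 |  14 | fbgdcgeg
  18 |  21 | g
  19 |  10 | gbaafbgdcgeg
  20 |  16 | gdcgeg
  21 |  19 | geg

SA = [12, 0, 4, 13, 9, 11, 3, 6, 7, 15, 18, 8, 17, 1, 2, 20, 5, 14, 21, 10, 16, 19]
[i] adj suffixes → lcp
  [1] 12/0 → 1 ('a')
  [2] 0/4 → 1 ('a')
  [3] 4/13 → 3 ('afb')
  [4] 13/9 → 1 ('a')
  [5] 9/11 → 0 ('')
  [6] 11/3 → 2 ('ba')
  [7] 3/6 → 1 ('b')
  [8] 6/7 → 1 ('b')
  [9] 7/15 → 1 ('b')
  [10] 15/18 → 0 ('')
  [11] 18/8 → 0 ('')
  [12] 8/17 → 1 ('d')
  [13] 17/1 → 1 ('d')
  [14] 1/2 → 0 ('')
  [15] 2/20 → 1 ('e')
  [16] 20/5 → 0 ('')
  [17] 5/14 → 2 ('fb')
  [18] 14/21 → 0 ('')
  [19] 21/10 → 1 ('g')
  [20] 10/16 → 1 ('g')
  [21] 16/19 → 1 ('g')

n(n+1)/2 = 22·23/2 = 253
Σ LCP = 0 + 1 + 1 + 3 + 1 + 0 + 2 + 1 + 1 + 1 + 0 + 0 + 1 + 1 + 0 + 1 + 0 + 2 + 0 + 1 + 1 + 1 = 19
distinct = 253 − 19 = 234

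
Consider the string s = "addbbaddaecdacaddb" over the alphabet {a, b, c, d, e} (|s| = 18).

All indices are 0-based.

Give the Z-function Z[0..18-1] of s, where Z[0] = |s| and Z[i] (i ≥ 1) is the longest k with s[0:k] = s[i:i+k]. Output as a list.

[18, 0, 0, 0, 0, 3, 0, 0, 1, 0, 0, 0, 1, 0, 4, 0, 0, 0]

Z[0]=18
i=1: outside box; Z[1]=0
i=2: outside box; Z[2]=0
i=3: outside box; Z[3]=0
i=4: outside box; Z[4]=0
i=5: outside box; Z[5]=3 extend→box=[5,8)
i=6: min(r-i=2, Z[1]=0)=0; Z[6]=0
i=7: min(r-i=1, Z[2]=0)=0; Z[7]=0
i=8: outside box; Z[8]=1 extend→box=[8,9)
i=9: outside box; Z[9]=0
i=10: outside box; Z[10]=0
i=11: outside box; Z[11]=0
i=12: outside box; Z[12]=1 extend→box=[12,13)
i=13: outside box; Z[13]=0
i=14: outside box; Z[14]=4 extend→box=[14,18)
i=15: min(r-i=3, Z[1]=0)=0; Z[15]=0
i=16: min(r-i=2, Z[2]=0)=0; Z[16]=0
i=17: min(r-i=1, Z[3]=0)=0; Z[17]=0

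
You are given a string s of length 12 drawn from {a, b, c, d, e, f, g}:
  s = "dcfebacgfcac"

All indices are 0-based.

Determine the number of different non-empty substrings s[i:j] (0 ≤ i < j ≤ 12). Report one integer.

rank→(start, suffix):
  0 → (10, 'ac')
  1 → (5, 'acgfcac')
  2 → (4, 'bacgfcac')
  3 → (11, 'c')
  4 → (9, 'cac')
  5 → (1, 'cfebacgfcac')
  6 → (6, 'cgfcac')
  7 → (0, 'dcfebacgfcac')
  8 → (3, 'ebacgfcac')
  9 → (8, 'fcac')
  10 → (2, 'febacgfcac')
  11 → (7, 'gfcac')

SA = [10, 5, 4, 11, 9, 1, 6, 0, 3, 8, 2, 7]
[i] adj suffixes → lcp
  [1] 10/5 → 2 ('ac')
  [2] 5/4 → 0 ('')
  [3] 4/11 → 0 ('')
  [4] 11/9 → 1 ('c')
  [5] 9/1 → 1 ('c')
  [6] 1/6 → 1 ('c')
  [7] 6/0 → 0 ('')
  [8] 0/3 → 0 ('')
  [9] 3/8 → 0 ('')
  [10] 8/2 → 1 ('f')
  [11] 2/7 → 0 ('')

n(n+1)/2 = 12·13/2 = 78
Σ LCP = 0 + 2 + 0 + 0 + 1 + 1 + 1 + 0 + 0 + 0 + 1 + 0 = 6
distinct = 78 − 6 = 72

72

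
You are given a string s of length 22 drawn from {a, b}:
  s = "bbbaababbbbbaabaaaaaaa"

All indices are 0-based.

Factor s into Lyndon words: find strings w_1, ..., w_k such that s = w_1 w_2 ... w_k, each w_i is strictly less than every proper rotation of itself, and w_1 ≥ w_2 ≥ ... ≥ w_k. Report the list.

["b", "b", "b", "aababbbbb", "aab", "a", "a", "a", "a", "a", "a", "a"]

emit factor 1: 'b' (i=0, period=1)
emit factor 2: 'b' (i=1, period=1)
emit factor 3: 'b' (i=2, period=1)
emit factor 4: 'aababbbbb' (i=3, period=9)
emit factor 5: 'aab' (i=12, period=3)
emit factor 6: 'a' (i=15, period=1)
emit factor 7: 'a' (i=16, period=1)
emit factor 8: 'a' (i=17, period=1)
emit factor 9: 'a' (i=18, period=1)
emit factor 10: 'a' (i=19, period=1)
emit factor 11: 'a' (i=20, period=1)
emit factor 12: 'a' (i=21, period=1)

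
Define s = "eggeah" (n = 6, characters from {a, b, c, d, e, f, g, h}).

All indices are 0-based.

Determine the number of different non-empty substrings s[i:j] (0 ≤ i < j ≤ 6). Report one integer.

19

rank | idx | suffix
   0 |   4 | ah
   1 |   3 | eah
   2 |   0 | eggeah
   3 |   2 | geah
   4 |   1 | ggeah
   5 |   5 | h

SA = [4, 3, 0, 2, 1, 5]
[i] adj suffixes → lcp
  [1] 4/3 → 0 ('')
  [2] 3/0 → 1 ('e')
  [3] 0/2 → 0 ('')
  [4] 2/1 → 1 ('g')
  [5] 1/5 → 0 ('')

n(n+1)/2 = 6·7/2 = 21
Σ LCP = 0 + 0 + 1 + 0 + 1 + 0 = 2
distinct = 21 − 2 = 19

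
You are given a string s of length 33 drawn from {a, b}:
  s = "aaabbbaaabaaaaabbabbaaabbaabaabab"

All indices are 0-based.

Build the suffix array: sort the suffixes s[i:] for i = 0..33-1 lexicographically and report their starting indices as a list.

rank→(start, suffix):
  0 → (10, 'aaaaabbabbaaabbaabaabab')
  1 → (11, 'aaaabbabbaaabbaabaabab')
  2 → (6, 'aaabaaaaabbabbaaabbaabaabab')
  3 → (20, 'aaabbaabaabab')
  4 → (12, 'aaabbabbaaabbaabaabab')
  5 → (0, 'aaabbbaaabaaaaabbabbaaabbaabaabab')
  6 → (7, 'aabaaaaabbabbaaabbaabaabab')
  7 → (25, 'aabaabab')
  8 → (28, 'aabab')
  9 → (21, 'aabbaabaabab')
  10 → (13, 'aabbabbaaabbaabaabab')
  11 → (1, 'aabbbaaabaaaaabbabbaaabbaabaabab')
  12 → (31, 'ab')
  13 → (8, 'abaaaaabbabbaaabbaabaabab')
  14 → (26, 'abaabab')
  15 → (29, 'abab')
  16 → (17, 'abbaaabbaabaabab')
  17 → (22, 'abbaabaabab')
  18 → (14, 'abbabbaaabbaabaabab')
  19 → (2, 'abbbaaabaaaaabbabbaaabbaabaabab')
  20 → (32, 'b')
  21 → (9, 'baaaaabbabbaaabbaabaabab')
  22 → (5, 'baaabaaaaabbabbaaabbaabaabab')
  23 → (19, 'baaabbaabaabab')
  24 → (24, 'baabaabab')
  25 → (27, 'baabab')
  26 → (30, 'bab')
  27 → (16, 'babbaaabbaabaabab')
  28 → (4, 'bbaaabaaaaabbabbaaabbaabaabab')
  29 → (18, 'bbaaabbaabaabab')
  30 → (23, 'bbaabaabab')
  31 → (15, 'bbabbaaabbaabaabab')
  32 → (3, 'bbbaaabaaaaabbabbaaabbaabaabab')

[10, 11, 6, 20, 12, 0, 7, 25, 28, 21, 13, 1, 31, 8, 26, 29, 17, 22, 14, 2, 32, 9, 5, 19, 24, 27, 30, 16, 4, 18, 23, 15, 3]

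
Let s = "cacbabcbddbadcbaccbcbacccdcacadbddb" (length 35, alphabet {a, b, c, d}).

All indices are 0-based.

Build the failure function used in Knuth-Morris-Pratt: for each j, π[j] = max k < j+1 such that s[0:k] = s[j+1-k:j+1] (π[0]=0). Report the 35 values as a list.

[0, 0, 1, 0, 0, 0, 1, 0, 0, 0, 0, 0, 0, 1, 0, 0, 1, 1, 0, 1, 0, 0, 1, 1, 1, 0, 1, 2, 3, 2, 0, 0, 0, 0, 0]

π[0] = 0
j=1 s[j]='a': π[1]=0 (border '')
j=2 s[j]='c': π[2]=1 (border 'c')
j=3 s[j]='b': k: 1→0; π[3]=0 (border '')
j=4 s[j]='a': π[4]=0 (border '')
j=5 s[j]='b': π[5]=0 (border '')
j=6 s[j]='c': π[6]=1 (border 'c')
j=7 s[j]='b': k: 1→0; π[7]=0 (border '')
j=8 s[j]='d': π[8]=0 (border '')
j=9 s[j]='d': π[9]=0 (border '')
j=10 s[j]='b': π[10]=0 (border '')
j=11 s[j]='a': π[11]=0 (border '')
j=12 s[j]='d': π[12]=0 (border '')
j=13 s[j]='c': π[13]=1 (border 'c')
j=14 s[j]='b': k: 1→0; π[14]=0 (border '')
j=15 s[j]='a': π[15]=0 (border '')
j=16 s[j]='c': π[16]=1 (border 'c')
j=17 s[j]='c': k: 1→0; π[17]=1 (border 'c')
j=18 s[j]='b': k: 1→0; π[18]=0 (border '')
j=19 s[j]='c': π[19]=1 (border 'c')
j=20 s[j]='b': k: 1→0; π[20]=0 (border '')
j=21 s[j]='a': π[21]=0 (border '')
j=22 s[j]='c': π[22]=1 (border 'c')
j=23 s[j]='c': k: 1→0; π[23]=1 (border 'c')
j=24 s[j]='c': k: 1→0; π[24]=1 (border 'c')
j=25 s[j]='d': k: 1→0; π[25]=0 (border '')
j=26 s[j]='c': π[26]=1 (border 'c')
j=27 s[j]='a': π[27]=2 (border 'ca')
j=28 s[j]='c': π[28]=3 (border 'cac')
j=29 s[j]='a': k: 3→1; π[29]=2 (border 'ca')
j=30 s[j]='d': k: 2→0; π[30]=0 (border '')
j=31 s[j]='b': π[31]=0 (border '')
j=32 s[j]='d': π[32]=0 (border '')
j=33 s[j]='d': π[33]=0 (border '')
j=34 s[j]='b': π[34]=0 (border '')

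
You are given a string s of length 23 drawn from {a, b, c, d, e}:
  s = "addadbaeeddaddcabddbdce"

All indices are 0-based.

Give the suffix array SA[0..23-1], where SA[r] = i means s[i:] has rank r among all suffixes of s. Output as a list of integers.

rank→(start, suffix):
  0 → (15, 'abddbdce')
  1 → (3, 'adbaeeddaddcabddbdce')
  2 → (0, 'addadbaeeddaddcabddbdce')
  3 → (11, 'addcabddbdce')
  4 → (6, 'aeeddaddcabddbdce')
  5 → (5, 'baeeddaddcabddbdce')
  6 → (19, 'bdce')
  7 → (16, 'bddbdce')
  8 → (14, 'cabddbdce')
  9 → (21, 'ce')
  10 → (2, 'dadbaeeddaddcabddbdce')
  11 → (10, 'daddcabddbdce')
  12 → (4, 'dbaeeddaddcabddbdce')
  13 → (18, 'dbdce')
  14 → (13, 'dcabddbdce')
  15 → (20, 'dce')
  16 → (1, 'ddadbaeeddaddcabddbdce')
  17 → (9, 'ddaddcabddbdce')
  18 → (17, 'ddbdce')
  19 → (12, 'ddcabddbdce')
  20 → (22, 'e')
  21 → (8, 'eddaddcabddbdce')
  22 → (7, 'eeddaddcabddbdce')

[15, 3, 0, 11, 6, 5, 19, 16, 14, 21, 2, 10, 4, 18, 13, 20, 1, 9, 17, 12, 22, 8, 7]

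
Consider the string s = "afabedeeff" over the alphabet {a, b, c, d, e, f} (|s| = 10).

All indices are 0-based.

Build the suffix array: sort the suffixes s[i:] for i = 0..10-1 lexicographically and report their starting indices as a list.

sorted suffixes:
  #0 SA[0]=2  'abedeeff'
  #1 SA[1]=0  'afabedeeff'
  #2 SA[2]=3  'bedeeff'
  #3 SA[3]=5  'deeff'
  #4 SA[4]=4  'edeeff'
  #5 SA[5]=6  'eeff'
  #6 SA[6]=7  'eff'
  #7 SA[7]=9  'f'
  #8 SA[8]=1  'fabedeeff'
  #9 SA[9]=8  'ff'

[2, 0, 3, 5, 4, 6, 7, 9, 1, 8]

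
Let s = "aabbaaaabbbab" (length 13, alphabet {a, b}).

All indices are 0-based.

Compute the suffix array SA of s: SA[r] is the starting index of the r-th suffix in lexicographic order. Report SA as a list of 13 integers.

[4, 5, 0, 6, 11, 1, 7, 12, 3, 10, 2, 9, 8]

rank→(start, suffix):
  0 → (4, 'aaaabbbab')
  1 → (5, 'aaabbbab')
  2 → (0, 'aabbaaaabbbab')
  3 → (6, 'aabbbab')
  4 → (11, 'ab')
  5 → (1, 'abbaaaabbbab')
  6 → (7, 'abbbab')
  7 → (12, 'b')
  8 → (3, 'baaaabbbab')
  9 → (10, 'bab')
  10 → (2, 'bbaaaabbbab')
  11 → (9, 'bbab')
  12 → (8, 'bbbab')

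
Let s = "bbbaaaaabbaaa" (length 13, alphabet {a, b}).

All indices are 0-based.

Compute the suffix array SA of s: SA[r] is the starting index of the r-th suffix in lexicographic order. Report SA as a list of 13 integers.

[12, 11, 10, 3, 4, 5, 6, 7, 9, 2, 8, 1, 0]

sorted suffixes:
  #0 SA[0]=12  'a'
  #1 SA[1]=11  'aa'
  #2 SA[2]=10  'aaa'
  #3 SA[3]=3  'aaaaabbaaa'
  #4 SA[4]=4  'aaaabbaaa'
  #5 SA[5]=5  'aaabbaaa'
  #6 SA[6]=6  'aabbaaa'
  #7 SA[7]=7  'abbaaa'
  #8 SA[8]=9  'baaa'
  #9 SA[9]=2  'baaaaabbaaa'
  #10 SA[10]=8  'bbaaa'
  #11 SA[11]=1  'bbaaaaabbaaa'
  #12 SA[12]=0  'bbbaaaaabbaaa'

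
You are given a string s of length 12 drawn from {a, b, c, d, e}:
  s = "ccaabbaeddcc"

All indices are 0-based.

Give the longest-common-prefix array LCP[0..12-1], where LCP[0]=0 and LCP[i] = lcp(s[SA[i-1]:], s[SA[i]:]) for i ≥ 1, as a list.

[0, 1, 1, 0, 1, 0, 1, 1, 2, 0, 1, 0]

rank→(start, suffix):
  0 → (2, 'aabbaeddcc')
  1 → (3, 'abbaeddcc')
  2 → (6, 'aeddcc')
  3 → (5, 'baeddcc')
  4 → (4, 'bbaeddcc')
  5 → (11, 'c')
  6 → (1, 'caabbaeddcc')
  7 → (10, 'cc')
  8 → (0, 'ccaabbaeddcc')
  9 → (9, 'dcc')
  10 → (8, 'ddcc')
  11 → (7, 'eddcc')

SA = [2, 3, 6, 5, 4, 11, 1, 10, 0, 9, 8, 7]
[i] adj suffixes → lcp
  [1] 2/3 → 1 ('a')
  [2] 3/6 → 1 ('a')
  [3] 6/5 → 0 ('')
  [4] 5/4 → 1 ('b')
  [5] 4/11 → 0 ('')
  [6] 11/1 → 1 ('c')
  [7] 1/10 → 1 ('c')
  [8] 10/0 → 2 ('cc')
  [9] 0/9 → 0 ('')
  [10] 9/8 → 1 ('d')
  [11] 8/7 → 0 ('')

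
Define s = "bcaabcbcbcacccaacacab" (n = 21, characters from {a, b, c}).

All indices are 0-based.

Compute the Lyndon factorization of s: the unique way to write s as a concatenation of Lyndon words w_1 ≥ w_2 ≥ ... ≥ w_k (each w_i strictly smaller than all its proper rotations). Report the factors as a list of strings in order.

["bc", "aabcbcbcacccaacacab"]

emit factor 1: 'bc' (i=0, period=2)
emit factor 2: 'aabcbcbcacccaacacab' (i=2, period=19)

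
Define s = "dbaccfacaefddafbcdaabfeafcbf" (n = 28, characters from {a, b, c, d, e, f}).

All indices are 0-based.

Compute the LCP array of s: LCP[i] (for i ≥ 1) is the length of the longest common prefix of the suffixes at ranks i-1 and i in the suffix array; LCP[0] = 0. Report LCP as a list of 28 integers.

rank→(start, suffix):
  0 → (18, 'aabfeafcbf')
  1 → (19, 'abfeafcbf')
  2 → (6, 'acaefddafbcdaabfeafcbf')
  3 → (2, 'accfacaefddafbcdaabfeafcbf')
  4 → (8, 'aefddafbcdaabfeafcbf')
  5 → (13, 'afbcdaabfeafcbf')
  6 → (23, 'afcbf')
  7 → (1, 'baccfacaefddafbcdaabfeafcbf')
  8 → (15, 'bcdaabfeafcbf')
  9 → (26, 'bf')
  10 → (20, 'bfeafcbf')
  11 → (7, 'caefddafbcdaabfeafcbf')
  12 → (25, 'cbf')
  13 → (3, 'ccfacaefddafbcdaabfeafcbf')
  14 → (16, 'cdaabfeafcbf')
  15 → (4, 'cfacaefddafbcdaabfeafcbf')
  16 → (17, 'daabfeafcbf')
  17 → (12, 'dafbcdaabfeafcbf')
  18 → (0, 'dbaccfacaefddafbcdaabfeafcbf')
  19 → (11, 'ddafbcdaabfeafcbf')
  20 → (22, 'eafcbf')
  21 → (9, 'efddafbcdaabfeafcbf')
  22 → (27, 'f')
  23 → (5, 'facaefddafbcdaabfeafcbf')
  24 → (14, 'fbcdaabfeafcbf')
  25 → (24, 'fcbf')
  26 → (10, 'fddafbcdaabfeafcbf')
  27 → (21, 'feafcbf')

SA = [18, 19, 6, 2, 8, 13, 23, 1, 15, 26, 20, 7, 25, 3, 16, 4, 17, 12, 0, 11, 22, 9, 27, 5, 14, 24, 10, 21]
[i] adj suffixes → lcp
  [1] 18/19 → 1 ('a')
  [2] 19/6 → 1 ('a')
  [3] 6/2 → 2 ('ac')
  [4] 2/8 → 1 ('a')
  [5] 8/13 → 1 ('a')
  [6] 13/23 → 2 ('af')
  [7] 23/1 → 0 ('')
  [8] 1/15 → 1 ('b')
  [9] 15/26 → 1 ('b')
  [10] 26/20 → 2 ('bf')
  [11] 20/7 → 0 ('')
  [12] 7/25 → 1 ('c')
  [13] 25/3 → 1 ('c')
  [14] 3/16 → 1 ('c')
  [15] 16/4 → 1 ('c')
  [16] 4/17 → 0 ('')
  [17] 17/12 → 2 ('da')
  [18] 12/0 → 1 ('d')
  [19] 0/11 → 1 ('d')
  [20] 11/22 → 0 ('')
  [21] 22/9 → 1 ('e')
  [22] 9/27 → 0 ('')
  [23] 27/5 → 1 ('f')
  [24] 5/14 → 1 ('f')
  [25] 14/24 → 1 ('f')
  [26] 24/10 → 1 ('f')
  [27] 10/21 → 1 ('f')

[0, 1, 1, 2, 1, 1, 2, 0, 1, 1, 2, 0, 1, 1, 1, 1, 0, 2, 1, 1, 0, 1, 0, 1, 1, 1, 1, 1]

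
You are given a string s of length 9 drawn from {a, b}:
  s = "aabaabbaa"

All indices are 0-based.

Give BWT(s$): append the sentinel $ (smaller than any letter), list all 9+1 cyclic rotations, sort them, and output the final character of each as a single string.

rank  rotation    last
    0  $aabaabbaa  a
    1  a$aabaabba  a
    2  aa$aabaabb  b
    3  aabaabbaa$  $
    4  aabbaa$aab  b
    5  abaabbaa$a  a
    6  abbaa$aaba  a
    7  baa$aabaab  b
    8  baabbaa$aa  a
    9  bbaa$aabaa  a

aab$baabaa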